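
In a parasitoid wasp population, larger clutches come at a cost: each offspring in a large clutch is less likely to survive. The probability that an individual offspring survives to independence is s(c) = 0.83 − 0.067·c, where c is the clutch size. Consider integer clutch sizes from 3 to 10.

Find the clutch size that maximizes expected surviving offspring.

6

Expected surviving offspring = c × s(c):
  c=3: 3 × 0.629 = 1.887
  c=4: 4 × 0.562 = 2.248
  c=5: 5 × 0.495 = 2.475
  c=6: 6 × 0.428 = 2.568
  c=7: 7 × 0.361 = 2.527
  c=8: 8 × 0.294 = 2.352
  c=9: 9 × 0.227 = 2.043
  c=10: 10 × 0.160 = 1.600
Maximum at c = 6 (2.568 surviving offspring).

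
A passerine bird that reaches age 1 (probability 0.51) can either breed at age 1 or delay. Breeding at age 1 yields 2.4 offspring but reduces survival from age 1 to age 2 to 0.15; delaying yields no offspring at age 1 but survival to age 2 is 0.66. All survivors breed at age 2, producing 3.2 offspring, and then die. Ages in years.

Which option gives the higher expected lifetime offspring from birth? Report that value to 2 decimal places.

breed at age 1: R₀ = 0.51 × (2.4 + 0.15 × 3.2) = 0.51 × 2.8800 = 1.4688
delay to age 2: R₀ = 0.51 × (0.66 × 3.2) = 0.51 × 2.1120 = 1.0771
Higher: breed at age 1 (1.4688).

1.47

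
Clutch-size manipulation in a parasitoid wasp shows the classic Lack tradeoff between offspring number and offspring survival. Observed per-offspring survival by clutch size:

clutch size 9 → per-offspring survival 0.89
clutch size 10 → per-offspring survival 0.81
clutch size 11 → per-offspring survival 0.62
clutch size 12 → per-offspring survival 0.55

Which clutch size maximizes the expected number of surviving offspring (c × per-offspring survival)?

10

Expected surviving offspring = c × s(c):
  c=9: 9 × 0.89 = 8.010
  c=10: 10 × 0.81 = 8.100
  c=11: 11 × 0.62 = 6.820
  c=12: 12 × 0.55 = 6.600
Maximum at c = 10 (8.100 surviving offspring).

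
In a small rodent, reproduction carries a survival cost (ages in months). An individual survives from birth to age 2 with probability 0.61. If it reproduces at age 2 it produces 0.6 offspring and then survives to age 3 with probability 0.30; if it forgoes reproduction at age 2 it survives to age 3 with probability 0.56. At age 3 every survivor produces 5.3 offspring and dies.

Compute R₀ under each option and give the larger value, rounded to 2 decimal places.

breed at age 2: R₀ = 0.61 × (0.6 + 0.30 × 5.3) = 0.61 × 2.1900 = 1.3359
delay to age 3: R₀ = 0.61 × (0.56 × 5.3) = 0.61 × 2.9680 = 1.8105
Higher: delay to age 3 (1.8105).

1.81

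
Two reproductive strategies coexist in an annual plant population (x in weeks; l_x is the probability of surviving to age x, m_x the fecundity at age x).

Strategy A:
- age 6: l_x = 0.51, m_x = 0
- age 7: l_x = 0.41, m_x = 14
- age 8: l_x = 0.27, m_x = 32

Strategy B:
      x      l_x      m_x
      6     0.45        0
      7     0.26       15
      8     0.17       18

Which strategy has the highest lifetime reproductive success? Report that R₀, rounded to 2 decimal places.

Strategy A: R₀ = 0.51×0 + 0.41×14 + 0.27×32 = 14.3800
Strategy B: R₀ = 0.45×0 + 0.26×15 + 0.17×18 = 6.9600
Highest R₀: strategy A with 14.3800.

14.38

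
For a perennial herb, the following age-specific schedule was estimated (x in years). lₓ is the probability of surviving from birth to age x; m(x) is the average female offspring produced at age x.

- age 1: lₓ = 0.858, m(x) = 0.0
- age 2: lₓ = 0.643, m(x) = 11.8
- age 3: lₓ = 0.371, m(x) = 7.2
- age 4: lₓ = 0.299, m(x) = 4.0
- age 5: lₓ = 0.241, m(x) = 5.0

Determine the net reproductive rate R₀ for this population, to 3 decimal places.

R₀ = Σ lₓ m(x):
  age 1: 0.858 × 0.0 = 0.0000
  age 2: 0.643 × 11.8 = 7.5874
  age 3: 0.371 × 7.2 = 2.6712
  age 4: 0.299 × 4.0 = 1.1960
  age 5: 0.241 × 5.0 = 1.2050
R₀ = 0.0000 + 7.5874 + 2.6712 + 1.1960 + 1.2050 = 12.6596

12.660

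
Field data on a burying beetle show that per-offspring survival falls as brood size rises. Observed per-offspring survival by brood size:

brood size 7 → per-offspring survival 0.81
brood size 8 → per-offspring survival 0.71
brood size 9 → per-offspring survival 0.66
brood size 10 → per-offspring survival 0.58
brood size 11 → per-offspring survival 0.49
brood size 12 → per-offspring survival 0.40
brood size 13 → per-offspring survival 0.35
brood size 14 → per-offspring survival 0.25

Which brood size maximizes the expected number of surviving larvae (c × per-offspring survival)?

9

Expected surviving larvae = c × s(c):
  c=7: 7 × 0.81 = 5.670
  c=8: 8 × 0.71 = 5.680
  c=9: 9 × 0.66 = 5.940
  c=10: 10 × 0.58 = 5.800
  c=11: 11 × 0.49 = 5.390
  c=12: 12 × 0.40 = 4.800
  c=13: 13 × 0.35 = 4.550
  c=14: 14 × 0.25 = 3.500
Maximum at c = 9 (5.940 surviving larvae).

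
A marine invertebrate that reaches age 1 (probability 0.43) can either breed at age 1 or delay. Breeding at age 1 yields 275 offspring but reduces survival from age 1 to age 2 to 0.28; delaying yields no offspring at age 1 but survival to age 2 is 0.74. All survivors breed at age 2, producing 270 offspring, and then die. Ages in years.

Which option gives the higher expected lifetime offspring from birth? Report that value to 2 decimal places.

breed at age 1: R₀ = 0.43 × (275 + 0.28 × 270) = 0.43 × 350.6000 = 150.7580
delay to age 2: R₀ = 0.43 × (0.74 × 270) = 0.43 × 199.8000 = 85.9140
Higher: breed at age 1 (150.7580).

150.76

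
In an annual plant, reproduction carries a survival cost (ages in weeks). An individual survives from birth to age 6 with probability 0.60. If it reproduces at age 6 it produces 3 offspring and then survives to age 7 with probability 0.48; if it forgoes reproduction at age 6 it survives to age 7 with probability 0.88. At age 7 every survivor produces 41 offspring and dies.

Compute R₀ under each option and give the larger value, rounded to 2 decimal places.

21.65

breed at age 6: R₀ = 0.60 × (3 + 0.48 × 41) = 0.60 × 22.6800 = 13.6080
delay to age 7: R₀ = 0.60 × (0.88 × 41) = 0.60 × 36.0800 = 21.6480
Higher: delay to age 7 (21.6480).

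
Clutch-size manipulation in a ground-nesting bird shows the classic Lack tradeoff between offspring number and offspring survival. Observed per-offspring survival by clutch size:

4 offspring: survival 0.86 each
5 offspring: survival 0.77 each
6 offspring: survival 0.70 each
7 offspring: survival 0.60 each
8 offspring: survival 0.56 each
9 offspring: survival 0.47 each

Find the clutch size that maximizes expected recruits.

8

Expected recruits = c × s(c):
  c=4: 4 × 0.86 = 3.440
  c=5: 5 × 0.77 = 3.850
  c=6: 6 × 0.70 = 4.200
  c=7: 7 × 0.60 = 4.200
  c=8: 8 × 0.56 = 4.480
  c=9: 9 × 0.47 = 4.230
Maximum at c = 8 (4.480 recruits).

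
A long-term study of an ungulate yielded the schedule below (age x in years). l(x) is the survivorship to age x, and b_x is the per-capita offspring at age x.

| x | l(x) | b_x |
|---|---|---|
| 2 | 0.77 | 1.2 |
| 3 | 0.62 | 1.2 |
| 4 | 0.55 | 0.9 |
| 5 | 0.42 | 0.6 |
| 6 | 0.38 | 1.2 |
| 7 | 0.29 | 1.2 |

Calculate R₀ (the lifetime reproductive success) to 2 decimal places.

R₀ = Σ l(x) b_x:
  age 2: 0.77 × 1.2 = 0.9240
  age 3: 0.62 × 1.2 = 0.7440
  age 4: 0.55 × 0.9 = 0.4950
  age 5: 0.42 × 0.6 = 0.2520
  age 6: 0.38 × 1.2 = 0.4560
  age 7: 0.29 × 1.2 = 0.3480
R₀ = 0.9240 + 0.7440 + 0.4950 + 0.2520 + 0.4560 + 0.3480 = 3.2190

3.22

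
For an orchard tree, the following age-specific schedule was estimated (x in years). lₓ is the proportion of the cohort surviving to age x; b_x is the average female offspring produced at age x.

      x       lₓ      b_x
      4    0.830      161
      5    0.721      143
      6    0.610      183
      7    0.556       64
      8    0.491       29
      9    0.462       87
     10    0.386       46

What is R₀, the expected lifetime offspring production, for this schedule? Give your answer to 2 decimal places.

456.14

R₀ = Σ lₓ b_x:
  age 4: 0.830 × 161 = 133.6300
  age 5: 0.721 × 143 = 103.1030
  age 6: 0.610 × 183 = 111.6300
  age 7: 0.556 × 64 = 35.5840
  age 8: 0.491 × 29 = 14.2390
  age 9: 0.462 × 87 = 40.1940
  age 10: 0.386 × 46 = 17.7560
R₀ = 133.6300 + 103.1030 + 111.6300 + 35.5840 + 14.2390 + 40.1940 + 17.7560 = 456.1360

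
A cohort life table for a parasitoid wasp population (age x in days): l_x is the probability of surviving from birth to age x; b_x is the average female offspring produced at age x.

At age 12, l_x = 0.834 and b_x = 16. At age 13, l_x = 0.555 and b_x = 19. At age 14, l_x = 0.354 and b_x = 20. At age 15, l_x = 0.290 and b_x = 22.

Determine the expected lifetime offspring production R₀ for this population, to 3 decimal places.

R₀ = Σ l_x b_x:
  age 12: 0.834 × 16 = 13.3440
  age 13: 0.555 × 19 = 10.5450
  age 14: 0.354 × 20 = 7.0800
  age 15: 0.290 × 22 = 6.3800
R₀ = 13.3440 + 10.5450 + 7.0800 + 6.3800 = 37.3490

37.349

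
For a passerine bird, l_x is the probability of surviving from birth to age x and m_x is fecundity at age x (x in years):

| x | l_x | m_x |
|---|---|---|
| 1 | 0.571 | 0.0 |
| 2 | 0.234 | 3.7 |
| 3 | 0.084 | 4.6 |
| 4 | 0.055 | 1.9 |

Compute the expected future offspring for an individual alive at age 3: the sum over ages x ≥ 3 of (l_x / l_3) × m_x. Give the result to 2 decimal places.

l_3 = 0.084. Conditional survival from age 3 to x is l_x / l_3.
  x=3: (0.084/0.084) × 4.6 = 4.6000
  x=4: (0.055/0.084) × 1.9 = 1.2440
Sum = 4.6000 + 1.2440 = 5.8440

5.84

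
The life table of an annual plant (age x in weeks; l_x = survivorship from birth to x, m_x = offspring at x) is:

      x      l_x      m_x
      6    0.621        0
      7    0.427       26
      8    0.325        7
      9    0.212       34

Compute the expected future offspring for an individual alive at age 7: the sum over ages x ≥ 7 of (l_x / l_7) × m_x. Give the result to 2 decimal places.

48.21

l_7 = 0.427. Conditional survival from age 7 to x is l_x / l_7.
  x=7: (0.427/0.427) × 26 = 26.0000
  x=8: (0.325/0.427) × 7 = 5.3279
  x=9: (0.212/0.427) × 34 = 16.8806
Sum = 26.0000 + 5.3279 + 16.8806 = 48.2084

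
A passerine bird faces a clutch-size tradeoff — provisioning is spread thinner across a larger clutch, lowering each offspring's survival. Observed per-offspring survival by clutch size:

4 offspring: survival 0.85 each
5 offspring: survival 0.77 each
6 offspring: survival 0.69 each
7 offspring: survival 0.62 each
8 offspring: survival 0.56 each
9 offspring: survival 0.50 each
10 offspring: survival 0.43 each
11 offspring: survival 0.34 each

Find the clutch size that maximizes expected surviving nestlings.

Expected surviving nestlings = c × s(c):
  c=4: 4 × 0.85 = 3.400
  c=5: 5 × 0.77 = 3.850
  c=6: 6 × 0.69 = 4.140
  c=7: 7 × 0.62 = 4.340
  c=8: 8 × 0.56 = 4.480
  c=9: 9 × 0.50 = 4.500
  c=10: 10 × 0.43 = 4.300
  c=11: 11 × 0.34 = 3.740
Maximum at c = 9 (4.500 surviving nestlings).

9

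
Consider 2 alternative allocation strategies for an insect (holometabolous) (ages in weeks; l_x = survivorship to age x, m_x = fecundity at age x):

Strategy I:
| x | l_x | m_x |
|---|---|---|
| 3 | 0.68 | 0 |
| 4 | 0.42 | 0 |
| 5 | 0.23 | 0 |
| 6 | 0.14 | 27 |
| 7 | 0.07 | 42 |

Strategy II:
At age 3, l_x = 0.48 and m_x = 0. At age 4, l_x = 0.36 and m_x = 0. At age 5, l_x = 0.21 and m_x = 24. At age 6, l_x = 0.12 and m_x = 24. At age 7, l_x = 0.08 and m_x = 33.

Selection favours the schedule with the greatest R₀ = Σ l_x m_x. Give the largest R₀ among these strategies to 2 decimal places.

Strategy I: R₀ = 0.68×0 + 0.42×0 + 0.23×0 + 0.14×27 + 0.07×42 = 6.7200
Strategy II: R₀ = 0.48×0 + 0.36×0 + 0.21×24 + 0.12×24 + 0.08×33 = 10.5600
Highest R₀: strategy II with 10.5600.

10.56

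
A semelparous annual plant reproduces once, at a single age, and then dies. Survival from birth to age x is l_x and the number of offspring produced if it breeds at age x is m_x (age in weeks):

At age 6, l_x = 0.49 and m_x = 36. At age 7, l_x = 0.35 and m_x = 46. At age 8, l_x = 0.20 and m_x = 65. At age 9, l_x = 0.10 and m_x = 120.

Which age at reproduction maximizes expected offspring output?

Expected offspring if breeding at age x = l_x × m_x:
  age 6: 0.49 × 36 = 17.640
  age 7: 0.35 × 46 = 16.100
  age 8: 0.20 × 65 = 13.000
  age 9: 0.10 × 120 = 12.000
Maximum at age 6 (17.640).

6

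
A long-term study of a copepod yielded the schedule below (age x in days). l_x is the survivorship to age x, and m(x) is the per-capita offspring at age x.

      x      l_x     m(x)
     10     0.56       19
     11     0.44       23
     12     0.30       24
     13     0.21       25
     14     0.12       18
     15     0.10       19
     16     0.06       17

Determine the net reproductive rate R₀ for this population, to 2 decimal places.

R₀ = Σ l_x m(x):
  age 10: 0.56 × 19 = 10.6400
  age 11: 0.44 × 23 = 10.1200
  age 12: 0.30 × 24 = 7.2000
  age 13: 0.21 × 25 = 5.2500
  age 14: 0.12 × 18 = 2.1600
  age 15: 0.10 × 19 = 1.9000
  age 16: 0.06 × 17 = 1.0200
R₀ = 10.6400 + 10.1200 + 7.2000 + 5.2500 + 2.1600 + 1.9000 + 1.0200 = 38.2900

38.29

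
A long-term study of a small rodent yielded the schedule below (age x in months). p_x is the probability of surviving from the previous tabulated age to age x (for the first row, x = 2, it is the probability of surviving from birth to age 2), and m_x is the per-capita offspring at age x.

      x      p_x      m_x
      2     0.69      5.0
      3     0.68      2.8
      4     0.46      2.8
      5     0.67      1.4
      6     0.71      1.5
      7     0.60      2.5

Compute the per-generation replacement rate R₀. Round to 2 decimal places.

Survivorship from birth: l_x = p_2·p_3·…·p_x.
  l_2 = 0.69000
  l_3 = 0.46920
  l_4 = 0.21583
  l_5 = 0.14461
  l_6 = 0.10267
  l_7 = 0.06160
R₀ = Σ l_x m_x:
  age 2: 0.69000 × 5.0 = 3.4500
  age 3: 0.46920 × 2.8 = 1.3138
  age 4: 0.21583 × 2.8 = 0.6043
  age 5: 0.14461 × 1.4 = 0.2025
  age 6: 0.10267 × 1.5 = 0.1540
  age 7: 0.06160 × 2.5 = 0.1540
R₀ = 3.4500 + 1.3138 + 0.6043 + 0.2025 + 0.1540 + 0.1540 = 5.8785

5.88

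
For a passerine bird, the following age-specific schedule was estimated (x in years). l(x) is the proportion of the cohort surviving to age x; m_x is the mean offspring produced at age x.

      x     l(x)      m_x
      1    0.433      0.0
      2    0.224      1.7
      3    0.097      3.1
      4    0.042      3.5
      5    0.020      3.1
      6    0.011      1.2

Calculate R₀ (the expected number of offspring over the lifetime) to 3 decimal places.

0.904

R₀ = Σ l(x) m_x:
  age 1: 0.433 × 0.0 = 0.0000
  age 2: 0.224 × 1.7 = 0.3808
  age 3: 0.097 × 3.1 = 0.3007
  age 4: 0.042 × 3.5 = 0.1470
  age 5: 0.020 × 3.1 = 0.0620
  age 6: 0.011 × 1.2 = 0.0132
R₀ = 0.0000 + 0.3808 + 0.3007 + 0.1470 + 0.0620 + 0.0132 = 0.9037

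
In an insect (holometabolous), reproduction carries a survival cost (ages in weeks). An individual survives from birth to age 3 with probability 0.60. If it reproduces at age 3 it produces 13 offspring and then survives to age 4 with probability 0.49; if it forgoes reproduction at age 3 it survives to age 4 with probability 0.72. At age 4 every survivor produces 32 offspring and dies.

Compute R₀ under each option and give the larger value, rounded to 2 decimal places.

breed at age 3: R₀ = 0.60 × (13 + 0.49 × 32) = 0.60 × 28.6800 = 17.2080
delay to age 4: R₀ = 0.60 × (0.72 × 32) = 0.60 × 23.0400 = 13.8240
Higher: breed at age 3 (17.2080).

17.21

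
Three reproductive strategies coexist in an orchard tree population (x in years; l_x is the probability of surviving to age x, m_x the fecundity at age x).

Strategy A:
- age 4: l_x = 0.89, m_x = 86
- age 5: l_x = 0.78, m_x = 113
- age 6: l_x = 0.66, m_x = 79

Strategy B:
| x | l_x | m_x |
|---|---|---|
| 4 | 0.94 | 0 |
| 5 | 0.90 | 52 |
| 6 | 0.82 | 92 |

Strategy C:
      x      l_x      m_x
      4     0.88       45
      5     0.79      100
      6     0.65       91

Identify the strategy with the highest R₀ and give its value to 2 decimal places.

Strategy A: R₀ = 0.89×86 + 0.78×113 + 0.66×79 = 216.8200
Strategy B: R₀ = 0.94×0 + 0.90×52 + 0.82×92 = 122.2400
Strategy C: R₀ = 0.88×45 + 0.79×100 + 0.65×91 = 177.7500
Highest R₀: strategy A with 216.8200.

216.82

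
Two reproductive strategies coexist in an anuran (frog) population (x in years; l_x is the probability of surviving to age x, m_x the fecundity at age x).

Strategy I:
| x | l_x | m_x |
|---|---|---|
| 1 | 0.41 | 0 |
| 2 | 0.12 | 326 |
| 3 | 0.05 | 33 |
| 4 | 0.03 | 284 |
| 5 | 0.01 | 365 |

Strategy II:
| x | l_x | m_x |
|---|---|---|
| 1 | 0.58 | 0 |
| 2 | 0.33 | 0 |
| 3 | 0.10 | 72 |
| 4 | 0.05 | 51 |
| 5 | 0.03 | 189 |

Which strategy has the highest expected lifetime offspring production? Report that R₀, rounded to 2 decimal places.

Strategy I: R₀ = 0.41×0 + 0.12×326 + 0.05×33 + 0.03×284 + 0.01×365 = 52.9400
Strategy II: R₀ = 0.58×0 + 0.33×0 + 0.10×72 + 0.05×51 + 0.03×189 = 15.4200
Highest R₀: strategy I with 52.9400.

52.94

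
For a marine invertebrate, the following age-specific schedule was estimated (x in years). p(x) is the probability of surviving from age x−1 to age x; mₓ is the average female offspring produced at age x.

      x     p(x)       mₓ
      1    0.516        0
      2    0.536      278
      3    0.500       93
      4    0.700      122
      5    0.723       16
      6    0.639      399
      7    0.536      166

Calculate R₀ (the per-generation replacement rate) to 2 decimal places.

Survivorship from birth: l_x = p_1·p_2·…·p_x.
  l_1 = 0.51600
  l_2 = 0.27658
  l_3 = 0.13829
  l_4 = 0.09680
  l_5 = 0.06999
  l_6 = 0.04472
  l_7 = 0.02397
R₀ = Σ l_x mₓ:
  age 1: 0.51600 × 0 = 0.0000
  age 2: 0.27658 × 278 = 76.8892
  age 3: 0.13829 × 93 = 12.8610
  age 4: 0.09680 × 122 = 11.8096
  age 5: 0.06999 × 16 = 1.1198
  age 6: 0.04472 × 399 = 17.8433
  age 7: 0.02397 × 166 = 3.9790
R₀ = 0.0000 + 76.8892 + 12.8610 + 11.8096 + 1.1198 + 17.8433 + 3.9790 = 124.5019

124.50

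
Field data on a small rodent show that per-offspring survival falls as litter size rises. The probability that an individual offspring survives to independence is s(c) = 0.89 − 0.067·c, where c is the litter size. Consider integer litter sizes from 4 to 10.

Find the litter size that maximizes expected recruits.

Expected recruits = c × s(c):
  c=4: 4 × 0.622 = 2.488
  c=5: 5 × 0.555 = 2.775
  c=6: 6 × 0.488 = 2.928
  c=7: 7 × 0.421 = 2.947
  c=8: 8 × 0.354 = 2.832
  c=9: 9 × 0.287 = 2.583
  c=10: 10 × 0.220 = 2.200
Maximum at c = 7 (2.947 recruits).

7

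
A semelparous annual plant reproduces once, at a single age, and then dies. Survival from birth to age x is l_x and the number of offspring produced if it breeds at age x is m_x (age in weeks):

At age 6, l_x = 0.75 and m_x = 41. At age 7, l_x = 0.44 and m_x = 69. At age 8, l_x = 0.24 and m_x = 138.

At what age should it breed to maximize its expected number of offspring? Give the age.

Expected offspring if breeding at age x = l_x × m_x:
  age 6: 0.75 × 41 = 30.750
  age 7: 0.44 × 69 = 30.360
  age 8: 0.24 × 138 = 33.120
Maximum at age 8 (33.120).

8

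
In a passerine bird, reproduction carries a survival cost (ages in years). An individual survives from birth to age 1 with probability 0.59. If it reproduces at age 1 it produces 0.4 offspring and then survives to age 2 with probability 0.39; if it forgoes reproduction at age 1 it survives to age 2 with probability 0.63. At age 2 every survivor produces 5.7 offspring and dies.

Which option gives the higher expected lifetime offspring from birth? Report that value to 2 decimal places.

2.12

breed at age 1: R₀ = 0.59 × (0.4 + 0.39 × 5.7) = 0.59 × 2.6230 = 1.5476
delay to age 2: R₀ = 0.59 × (0.63 × 5.7) = 0.59 × 3.5910 = 2.1187
Higher: delay to age 2 (2.1187).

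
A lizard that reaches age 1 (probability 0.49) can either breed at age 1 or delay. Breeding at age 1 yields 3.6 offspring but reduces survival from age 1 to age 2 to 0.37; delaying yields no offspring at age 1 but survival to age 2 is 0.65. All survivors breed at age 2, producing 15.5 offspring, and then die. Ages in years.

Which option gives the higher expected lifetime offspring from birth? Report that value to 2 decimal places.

breed at age 1: R₀ = 0.49 × (3.6 + 0.37 × 15.5) = 0.49 × 9.3350 = 4.5742
delay to age 2: R₀ = 0.49 × (0.65 × 15.5) = 0.49 × 10.0750 = 4.9368
Higher: delay to age 2 (4.9368).

4.94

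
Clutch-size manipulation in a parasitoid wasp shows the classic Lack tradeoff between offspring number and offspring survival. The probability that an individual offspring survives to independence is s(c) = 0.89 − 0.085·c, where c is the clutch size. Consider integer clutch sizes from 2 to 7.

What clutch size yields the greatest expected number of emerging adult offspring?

Expected emerging adult offspring = c × s(c):
  c=2: 2 × 0.720 = 1.440
  c=3: 3 × 0.635 = 1.905
  c=4: 4 × 0.550 = 2.200
  c=5: 5 × 0.465 = 2.325
  c=6: 6 × 0.380 = 2.280
  c=7: 7 × 0.295 = 2.065
Maximum at c = 5 (2.325 emerging adult offspring).

5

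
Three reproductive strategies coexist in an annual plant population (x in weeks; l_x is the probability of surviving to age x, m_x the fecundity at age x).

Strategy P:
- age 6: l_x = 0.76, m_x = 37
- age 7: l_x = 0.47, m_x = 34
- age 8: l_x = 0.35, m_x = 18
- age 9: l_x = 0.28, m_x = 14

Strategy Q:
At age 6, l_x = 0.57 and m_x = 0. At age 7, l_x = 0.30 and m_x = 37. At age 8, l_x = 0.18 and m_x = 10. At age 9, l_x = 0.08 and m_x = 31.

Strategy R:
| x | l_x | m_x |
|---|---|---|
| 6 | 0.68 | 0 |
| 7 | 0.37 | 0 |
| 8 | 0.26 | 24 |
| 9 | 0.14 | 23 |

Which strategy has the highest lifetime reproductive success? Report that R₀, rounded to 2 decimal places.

Strategy P: R₀ = 0.76×37 + 0.47×34 + 0.35×18 + 0.28×14 = 54.3200
Strategy Q: R₀ = 0.57×0 + 0.30×37 + 0.18×10 + 0.08×31 = 15.3800
Strategy R: R₀ = 0.68×0 + 0.37×0 + 0.26×24 + 0.14×23 = 9.4600
Highest R₀: strategy P with 54.3200.

54.32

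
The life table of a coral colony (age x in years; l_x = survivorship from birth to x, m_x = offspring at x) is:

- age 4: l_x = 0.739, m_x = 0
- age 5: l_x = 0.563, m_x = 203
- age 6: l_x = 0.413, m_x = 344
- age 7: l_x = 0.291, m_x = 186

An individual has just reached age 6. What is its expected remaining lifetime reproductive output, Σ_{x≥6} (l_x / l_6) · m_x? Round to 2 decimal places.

l_6 = 0.413. Conditional survival from age 6 to x is l_x / l_6.
  x=6: (0.413/0.413) × 344 = 344.0000
  x=7: (0.291/0.413) × 186 = 131.0557
Sum = 344.0000 + 131.0557 = 475.0557

475.06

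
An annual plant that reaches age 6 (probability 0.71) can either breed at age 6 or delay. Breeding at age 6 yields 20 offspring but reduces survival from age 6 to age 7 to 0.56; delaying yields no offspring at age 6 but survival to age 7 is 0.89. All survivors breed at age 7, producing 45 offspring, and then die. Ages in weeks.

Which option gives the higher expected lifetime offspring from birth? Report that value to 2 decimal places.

breed at age 6: R₀ = 0.71 × (20 + 0.56 × 45) = 0.71 × 45.2000 = 32.0920
delay to age 7: R₀ = 0.71 × (0.89 × 45) = 0.71 × 40.0500 = 28.4355
Higher: breed at age 6 (32.0920).

32.09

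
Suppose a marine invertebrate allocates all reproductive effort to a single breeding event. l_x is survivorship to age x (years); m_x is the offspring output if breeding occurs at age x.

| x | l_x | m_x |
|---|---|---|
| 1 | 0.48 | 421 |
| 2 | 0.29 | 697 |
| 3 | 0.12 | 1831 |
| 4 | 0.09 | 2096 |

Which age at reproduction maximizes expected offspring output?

3

Expected offspring if breeding at age x = l_x × m_x:
  age 1: 0.48 × 421 = 202.080
  age 2: 0.29 × 697 = 202.130
  age 3: 0.12 × 1831 = 219.720
  age 4: 0.09 × 2096 = 188.640
Maximum at age 3 (219.720).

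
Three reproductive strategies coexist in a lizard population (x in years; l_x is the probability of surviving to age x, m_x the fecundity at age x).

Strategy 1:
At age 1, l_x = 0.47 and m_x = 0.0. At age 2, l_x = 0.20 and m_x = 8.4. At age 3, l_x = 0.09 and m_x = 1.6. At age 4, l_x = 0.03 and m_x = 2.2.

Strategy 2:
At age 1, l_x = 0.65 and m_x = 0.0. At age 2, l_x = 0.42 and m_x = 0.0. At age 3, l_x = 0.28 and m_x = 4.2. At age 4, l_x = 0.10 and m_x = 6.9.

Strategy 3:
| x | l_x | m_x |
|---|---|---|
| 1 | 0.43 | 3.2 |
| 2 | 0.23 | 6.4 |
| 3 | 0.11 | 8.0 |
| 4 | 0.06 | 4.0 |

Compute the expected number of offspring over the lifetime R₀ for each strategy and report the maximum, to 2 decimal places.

Strategy 1: R₀ = 0.47×0.0 + 0.20×8.4 + 0.09×1.6 + 0.03×2.2 = 1.8900
Strategy 2: R₀ = 0.65×0.0 + 0.42×0.0 + 0.28×4.2 + 0.10×6.9 = 1.8660
Strategy 3: R₀ = 0.43×3.2 + 0.23×6.4 + 0.11×8.0 + 0.06×4.0 = 3.9680
Highest R₀: strategy 3 with 3.9680.

3.97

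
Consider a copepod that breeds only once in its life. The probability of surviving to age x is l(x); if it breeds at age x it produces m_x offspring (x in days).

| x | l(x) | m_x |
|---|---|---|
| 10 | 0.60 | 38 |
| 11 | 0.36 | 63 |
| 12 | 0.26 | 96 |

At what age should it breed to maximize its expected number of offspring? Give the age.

Expected offspring if breeding at age x = l(x) × m_x:
  age 10: 0.60 × 38 = 22.800
  age 11: 0.36 × 63 = 22.680
  age 12: 0.26 × 96 = 24.960
Maximum at age 12 (24.960).

12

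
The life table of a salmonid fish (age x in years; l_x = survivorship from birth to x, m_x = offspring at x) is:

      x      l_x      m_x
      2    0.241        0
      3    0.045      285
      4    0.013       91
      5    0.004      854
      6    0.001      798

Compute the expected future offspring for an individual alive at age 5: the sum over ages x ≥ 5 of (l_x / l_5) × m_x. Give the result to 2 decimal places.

1053.50

l_5 = 0.004. Conditional survival from age 5 to x is l_x / l_5.
  x=5: (0.004/0.004) × 854 = 854.0000
  x=6: (0.001/0.004) × 798 = 199.5000
Sum = 854.0000 + 199.5000 = 1053.5000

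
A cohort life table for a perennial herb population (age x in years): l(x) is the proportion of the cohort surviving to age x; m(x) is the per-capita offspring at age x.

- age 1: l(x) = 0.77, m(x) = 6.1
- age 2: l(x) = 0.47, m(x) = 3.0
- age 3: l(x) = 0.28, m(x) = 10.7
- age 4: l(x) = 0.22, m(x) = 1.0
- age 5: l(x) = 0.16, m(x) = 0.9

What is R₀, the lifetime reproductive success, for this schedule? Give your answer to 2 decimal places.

R₀ = Σ l(x) m(x):
  age 1: 0.77 × 6.1 = 4.6970
  age 2: 0.47 × 3.0 = 1.4100
  age 3: 0.28 × 10.7 = 2.9960
  age 4: 0.22 × 1.0 = 0.2200
  age 5: 0.16 × 0.9 = 0.1440
R₀ = 4.6970 + 1.4100 + 2.9960 + 0.2200 + 0.1440 = 9.4670

9.47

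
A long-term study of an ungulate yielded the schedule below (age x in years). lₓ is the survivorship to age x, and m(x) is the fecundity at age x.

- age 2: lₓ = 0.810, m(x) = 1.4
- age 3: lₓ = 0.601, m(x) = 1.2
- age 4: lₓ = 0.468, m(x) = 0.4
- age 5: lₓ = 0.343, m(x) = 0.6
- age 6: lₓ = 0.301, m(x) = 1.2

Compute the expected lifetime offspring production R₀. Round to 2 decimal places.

2.61

R₀ = Σ lₓ m(x):
  age 2: 0.810 × 1.4 = 1.1340
  age 3: 0.601 × 1.2 = 0.7212
  age 4: 0.468 × 0.4 = 0.1872
  age 5: 0.343 × 0.6 = 0.2058
  age 6: 0.301 × 1.2 = 0.3612
R₀ = 1.1340 + 0.7212 + 0.1872 + 0.2058 + 0.3612 = 2.6094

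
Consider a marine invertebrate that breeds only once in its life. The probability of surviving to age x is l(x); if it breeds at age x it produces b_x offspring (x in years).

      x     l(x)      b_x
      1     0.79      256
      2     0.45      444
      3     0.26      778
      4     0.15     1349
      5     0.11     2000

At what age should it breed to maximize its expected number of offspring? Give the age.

5

Expected offspring if breeding at age x = l(x) × b_x:
  age 1: 0.79 × 256 = 202.240
  age 2: 0.45 × 444 = 199.800
  age 3: 0.26 × 778 = 202.280
  age 4: 0.15 × 1349 = 202.350
  age 5: 0.11 × 2000 = 220.000
Maximum at age 5 (220.000).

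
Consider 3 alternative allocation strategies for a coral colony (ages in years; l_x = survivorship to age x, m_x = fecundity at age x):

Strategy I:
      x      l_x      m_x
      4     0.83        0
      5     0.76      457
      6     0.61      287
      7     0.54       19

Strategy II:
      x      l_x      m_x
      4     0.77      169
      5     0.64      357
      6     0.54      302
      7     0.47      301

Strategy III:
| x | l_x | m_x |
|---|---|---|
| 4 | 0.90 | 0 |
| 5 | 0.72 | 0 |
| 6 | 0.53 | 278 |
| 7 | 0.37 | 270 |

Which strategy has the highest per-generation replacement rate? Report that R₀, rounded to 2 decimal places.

Strategy I: R₀ = 0.83×0 + 0.76×457 + 0.61×287 + 0.54×19 = 532.6500
Strategy II: R₀ = 0.77×169 + 0.64×357 + 0.54×302 + 0.47×301 = 663.1600
Strategy III: R₀ = 0.90×0 + 0.72×0 + 0.53×278 + 0.37×270 = 247.2400
Highest R₀: strategy II with 663.1600.

663.16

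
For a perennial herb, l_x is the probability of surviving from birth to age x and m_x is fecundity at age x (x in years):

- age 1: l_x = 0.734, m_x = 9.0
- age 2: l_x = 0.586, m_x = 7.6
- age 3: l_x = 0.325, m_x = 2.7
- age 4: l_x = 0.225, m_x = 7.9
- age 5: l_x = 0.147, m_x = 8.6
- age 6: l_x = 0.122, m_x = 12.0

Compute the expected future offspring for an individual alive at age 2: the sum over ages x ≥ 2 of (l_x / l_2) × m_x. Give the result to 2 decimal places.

l_2 = 0.586. Conditional survival from age 2 to x is l_x / l_2.
  x=2: (0.586/0.586) × 7.6 = 7.6000
  x=3: (0.325/0.586) × 2.7 = 1.4974
  x=4: (0.225/0.586) × 7.9 = 3.0333
  x=5: (0.147/0.586) × 8.6 = 2.1573
  x=6: (0.122/0.586) × 12.0 = 2.4983
Sum = 7.6000 + 1.4974 + 3.0333 + 2.1573 + 2.4983 = 16.7863

16.79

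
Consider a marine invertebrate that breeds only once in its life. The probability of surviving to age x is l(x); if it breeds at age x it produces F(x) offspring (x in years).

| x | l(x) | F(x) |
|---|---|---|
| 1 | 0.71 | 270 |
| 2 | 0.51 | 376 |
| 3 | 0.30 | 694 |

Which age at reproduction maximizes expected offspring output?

3

Expected offspring if breeding at age x = l(x) × F(x):
  age 1: 0.71 × 270 = 191.700
  age 2: 0.51 × 376 = 191.760
  age 3: 0.30 × 694 = 208.200
Maximum at age 3 (208.200).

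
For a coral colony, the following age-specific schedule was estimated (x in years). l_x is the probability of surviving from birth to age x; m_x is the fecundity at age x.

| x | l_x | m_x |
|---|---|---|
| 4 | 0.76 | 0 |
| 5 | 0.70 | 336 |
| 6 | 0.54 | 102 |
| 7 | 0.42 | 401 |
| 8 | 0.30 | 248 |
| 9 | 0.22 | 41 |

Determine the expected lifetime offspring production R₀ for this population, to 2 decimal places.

542.12

R₀ = Σ l_x m_x:
  age 4: 0.76 × 0 = 0.0000
  age 5: 0.70 × 336 = 235.2000
  age 6: 0.54 × 102 = 55.0800
  age 7: 0.42 × 401 = 168.4200
  age 8: 0.30 × 248 = 74.4000
  age 9: 0.22 × 41 = 9.0200
R₀ = 0.0000 + 235.2000 + 55.0800 + 168.4200 + 74.4000 + 9.0200 = 542.1200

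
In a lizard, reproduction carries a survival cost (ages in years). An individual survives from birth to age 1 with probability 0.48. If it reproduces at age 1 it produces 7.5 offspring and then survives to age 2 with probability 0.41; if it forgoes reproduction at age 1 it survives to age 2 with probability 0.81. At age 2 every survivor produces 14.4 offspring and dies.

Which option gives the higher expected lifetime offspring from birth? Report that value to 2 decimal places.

breed at age 1: R₀ = 0.48 × (7.5 + 0.41 × 14.4) = 0.48 × 13.4040 = 6.4339
delay to age 2: R₀ = 0.48 × (0.81 × 14.4) = 0.48 × 11.6640 = 5.5987
Higher: breed at age 1 (6.4339).

6.43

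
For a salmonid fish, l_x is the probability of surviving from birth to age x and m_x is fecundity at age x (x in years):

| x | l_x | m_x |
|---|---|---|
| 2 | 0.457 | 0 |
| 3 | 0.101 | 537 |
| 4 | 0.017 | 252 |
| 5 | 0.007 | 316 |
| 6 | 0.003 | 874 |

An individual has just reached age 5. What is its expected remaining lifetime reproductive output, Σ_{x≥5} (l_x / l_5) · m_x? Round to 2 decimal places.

690.57

l_5 = 0.007. Conditional survival from age 5 to x is l_x / l_5.
  x=5: (0.007/0.007) × 316 = 316.0000
  x=6: (0.003/0.007) × 874 = 374.5714
Sum = 316.0000 + 374.5714 = 690.5714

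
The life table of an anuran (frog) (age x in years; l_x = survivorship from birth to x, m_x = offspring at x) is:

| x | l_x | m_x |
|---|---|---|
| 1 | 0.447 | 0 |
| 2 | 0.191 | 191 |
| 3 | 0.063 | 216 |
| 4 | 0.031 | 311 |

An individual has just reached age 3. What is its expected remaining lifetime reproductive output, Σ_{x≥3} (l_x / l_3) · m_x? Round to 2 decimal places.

369.03

l_3 = 0.063. Conditional survival from age 3 to x is l_x / l_3.
  x=3: (0.063/0.063) × 216 = 216.0000
  x=4: (0.031/0.063) × 311 = 153.0317
Sum = 216.0000 + 153.0317 = 369.0317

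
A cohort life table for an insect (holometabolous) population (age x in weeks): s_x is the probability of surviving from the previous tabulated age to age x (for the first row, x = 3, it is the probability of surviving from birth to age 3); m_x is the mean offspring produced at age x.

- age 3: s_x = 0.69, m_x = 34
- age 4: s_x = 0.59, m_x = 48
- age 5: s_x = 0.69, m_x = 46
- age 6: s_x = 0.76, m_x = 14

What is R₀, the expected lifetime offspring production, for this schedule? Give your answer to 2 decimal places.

58.91

Survivorship from birth: l_x = s_3·s_4·…·s_x.
  l_3 = 0.69000
  l_4 = 0.40710
  l_5 = 0.28090
  l_6 = 0.21348
R₀ = Σ l_x m_x:
  age 3: 0.69000 × 34 = 23.4600
  age 4: 0.40710 × 48 = 19.5408
  age 5: 0.28090 × 46 = 12.9214
  age 6: 0.21348 × 14 = 2.9887
R₀ = 23.4600 + 19.5408 + 12.9214 + 2.9887 = 58.9109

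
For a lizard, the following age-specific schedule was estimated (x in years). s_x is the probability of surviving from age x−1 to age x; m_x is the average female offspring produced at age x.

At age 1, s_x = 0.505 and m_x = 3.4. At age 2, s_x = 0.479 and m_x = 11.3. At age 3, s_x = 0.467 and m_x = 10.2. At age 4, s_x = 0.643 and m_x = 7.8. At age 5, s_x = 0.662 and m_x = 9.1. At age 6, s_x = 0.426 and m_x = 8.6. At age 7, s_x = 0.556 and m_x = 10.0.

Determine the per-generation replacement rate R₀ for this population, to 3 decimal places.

6.897

Survivorship from birth: l_x = s_1·s_2·…·s_x.
  l_1 = 0.50500
  l_2 = 0.24189
  l_3 = 0.11296
  l_4 = 0.07264
  l_5 = 0.04809
  l_6 = 0.02048
  l_7 = 0.01139
R₀ = Σ l_x m_x:
  age 1: 0.50500 × 3.4 = 1.7170
  age 2: 0.24189 × 11.3 = 2.7334
  age 3: 0.11296 × 10.2 = 1.1522
  age 4: 0.07264 × 7.8 = 0.5666
  age 5: 0.04809 × 9.1 = 0.4376
  age 6: 0.02048 × 8.6 = 0.1761
  age 7: 0.01139 × 10.0 = 0.1139
R₀ = 1.7170 + 2.7334 + 1.1522 + 0.5666 + 0.4376 + 0.1761 + 0.1139 = 6.8968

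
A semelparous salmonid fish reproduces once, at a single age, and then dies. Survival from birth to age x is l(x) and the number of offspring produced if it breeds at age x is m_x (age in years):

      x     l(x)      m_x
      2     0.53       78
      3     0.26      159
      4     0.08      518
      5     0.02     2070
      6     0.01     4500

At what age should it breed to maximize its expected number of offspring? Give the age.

Expected offspring if breeding at age x = l(x) × m_x:
  age 2: 0.53 × 78 = 41.340
  age 3: 0.26 × 159 = 41.340
  age 4: 0.08 × 518 = 41.440
  age 5: 0.02 × 2070 = 41.400
  age 6: 0.01 × 4500 = 45.000
Maximum at age 6 (45.000).

6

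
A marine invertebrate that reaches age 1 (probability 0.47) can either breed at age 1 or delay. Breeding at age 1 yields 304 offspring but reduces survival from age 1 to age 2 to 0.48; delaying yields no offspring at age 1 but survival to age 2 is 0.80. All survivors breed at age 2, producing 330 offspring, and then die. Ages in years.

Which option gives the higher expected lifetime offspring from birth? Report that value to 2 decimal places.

breed at age 1: R₀ = 0.47 × (304 + 0.48 × 330) = 0.47 × 462.4000 = 217.3280
delay to age 2: R₀ = 0.47 × (0.80 × 330) = 0.47 × 264.0000 = 124.0800
Higher: breed at age 1 (217.3280).

217.33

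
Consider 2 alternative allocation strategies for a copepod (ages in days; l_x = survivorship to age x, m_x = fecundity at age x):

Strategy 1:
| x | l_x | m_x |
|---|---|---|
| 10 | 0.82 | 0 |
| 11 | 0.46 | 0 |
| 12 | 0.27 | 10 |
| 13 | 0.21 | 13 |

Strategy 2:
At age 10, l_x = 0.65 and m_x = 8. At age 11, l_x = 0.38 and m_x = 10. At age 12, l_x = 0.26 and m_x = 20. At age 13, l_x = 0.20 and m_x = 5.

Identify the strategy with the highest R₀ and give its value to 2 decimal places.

15.20

Strategy 1: R₀ = 0.82×0 + 0.46×0 + 0.27×10 + 0.21×13 = 5.4300
Strategy 2: R₀ = 0.65×8 + 0.38×10 + 0.26×20 + 0.20×5 = 15.2000
Highest R₀: strategy 2 with 15.2000.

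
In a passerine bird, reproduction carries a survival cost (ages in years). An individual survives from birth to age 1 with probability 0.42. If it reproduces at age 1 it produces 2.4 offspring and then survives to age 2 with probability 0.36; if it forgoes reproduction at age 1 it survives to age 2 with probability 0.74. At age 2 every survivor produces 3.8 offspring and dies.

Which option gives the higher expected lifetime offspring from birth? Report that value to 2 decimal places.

1.58

breed at age 1: R₀ = 0.42 × (2.4 + 0.36 × 3.8) = 0.42 × 3.7680 = 1.5826
delay to age 2: R₀ = 0.42 × (0.74 × 3.8) = 0.42 × 2.8120 = 1.1810
Higher: breed at age 1 (1.5826).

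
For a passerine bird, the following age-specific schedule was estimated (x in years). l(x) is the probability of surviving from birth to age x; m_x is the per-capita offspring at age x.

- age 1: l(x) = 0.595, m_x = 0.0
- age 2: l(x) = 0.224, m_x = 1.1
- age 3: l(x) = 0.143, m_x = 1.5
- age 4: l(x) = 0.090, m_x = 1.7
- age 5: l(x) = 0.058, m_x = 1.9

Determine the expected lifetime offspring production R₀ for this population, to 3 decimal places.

0.724

R₀ = Σ l(x) m_x:
  age 1: 0.595 × 0.0 = 0.0000
  age 2: 0.224 × 1.1 = 0.2464
  age 3: 0.143 × 1.5 = 0.2145
  age 4: 0.090 × 1.7 = 0.1530
  age 5: 0.058 × 1.9 = 0.1102
R₀ = 0.0000 + 0.2464 + 0.2145 + 0.1530 + 0.1102 = 0.7241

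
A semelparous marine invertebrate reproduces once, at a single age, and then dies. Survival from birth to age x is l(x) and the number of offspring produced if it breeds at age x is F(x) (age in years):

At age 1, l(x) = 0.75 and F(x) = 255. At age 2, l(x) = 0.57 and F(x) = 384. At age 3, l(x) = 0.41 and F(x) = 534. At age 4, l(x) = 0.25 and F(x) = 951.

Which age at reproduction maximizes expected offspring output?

Expected offspring if breeding at age x = l(x) × F(x):
  age 1: 0.75 × 255 = 191.250
  age 2: 0.57 × 384 = 218.880
  age 3: 0.41 × 534 = 218.940
  age 4: 0.25 × 951 = 237.750
Maximum at age 4 (237.750).

4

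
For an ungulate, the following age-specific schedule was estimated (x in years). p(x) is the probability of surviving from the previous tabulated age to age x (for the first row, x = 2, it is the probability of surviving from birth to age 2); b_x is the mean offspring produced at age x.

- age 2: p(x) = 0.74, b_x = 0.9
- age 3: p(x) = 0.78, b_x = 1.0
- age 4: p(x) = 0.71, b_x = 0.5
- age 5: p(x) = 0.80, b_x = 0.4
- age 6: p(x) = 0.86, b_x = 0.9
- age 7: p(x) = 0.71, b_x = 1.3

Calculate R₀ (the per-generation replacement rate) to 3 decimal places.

2.093

Survivorship from birth: l_x = p_2·p_3·…·p_x.
  l_2 = 0.74000
  l_3 = 0.57720
  l_4 = 0.40981
  l_5 = 0.32785
  l_6 = 0.28195
  l_7 = 0.20018
R₀ = Σ l_x b_x:
  age 2: 0.74000 × 0.9 = 0.6660
  age 3: 0.57720 × 1.0 = 0.5772
  age 4: 0.40981 × 0.5 = 0.2049
  age 5: 0.32785 × 0.4 = 0.1311
  age 6: 0.28195 × 0.9 = 0.2538
  age 7: 0.20018 × 1.3 = 0.2602
R₀ = 0.6660 + 0.5772 + 0.2049 + 0.1311 + 0.2538 + 0.2602 = 2.0932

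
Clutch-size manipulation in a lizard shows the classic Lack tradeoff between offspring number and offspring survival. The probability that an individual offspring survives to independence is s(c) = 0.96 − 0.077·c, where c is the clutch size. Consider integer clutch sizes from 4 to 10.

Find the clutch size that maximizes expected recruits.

Expected recruits = c × s(c):
  c=4: 4 × 0.652 = 2.608
  c=5: 5 × 0.575 = 2.875
  c=6: 6 × 0.498 = 2.988
  c=7: 7 × 0.421 = 2.947
  c=8: 8 × 0.344 = 2.752
  c=9: 9 × 0.267 = 2.403
  c=10: 10 × 0.190 = 1.900
Maximum at c = 6 (2.988 recruits).

6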